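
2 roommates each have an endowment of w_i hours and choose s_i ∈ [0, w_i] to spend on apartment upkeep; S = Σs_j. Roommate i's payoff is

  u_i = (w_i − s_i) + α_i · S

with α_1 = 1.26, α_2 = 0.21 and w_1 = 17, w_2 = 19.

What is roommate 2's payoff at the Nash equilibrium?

22.57

∂u_i/∂s_i = α_i − 1, so roommate i contributes w_i if α_i > 1, else 0.
α_i > 1 for i ∈ {1}; NE contributions (17, 0), S = 17.
u_2 = (19 − 0) + 0.21·17 = 22.57.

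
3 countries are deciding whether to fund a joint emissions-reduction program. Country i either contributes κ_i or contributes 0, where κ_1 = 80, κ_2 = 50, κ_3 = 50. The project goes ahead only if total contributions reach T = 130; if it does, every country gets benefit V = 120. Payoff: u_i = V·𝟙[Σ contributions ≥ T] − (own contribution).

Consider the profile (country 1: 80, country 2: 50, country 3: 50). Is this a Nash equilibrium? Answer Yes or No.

No

Total = 180 ≥ 130: provided.
Country 1 (pledges 80, payoff 40): dropping to 0 → total 100, payoff 0. No gain.
Country 2 (pledges 50, payoff 70): dropping to 0 → total 130, payoff 120. Profitable deviation.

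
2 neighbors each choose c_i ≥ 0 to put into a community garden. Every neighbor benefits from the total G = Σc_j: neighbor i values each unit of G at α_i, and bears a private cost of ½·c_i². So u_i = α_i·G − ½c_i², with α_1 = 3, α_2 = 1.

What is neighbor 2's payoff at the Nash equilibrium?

3.5

Neighbor i's FOC: ∂u_i/∂c_i = α_i − c_i = 0, so c_i* = α_i.
NE contributions = (3, 1); G = 4.
u_2 = α_2·G − ½·(c_2)² = 1·4 − ½·1² = 3.5.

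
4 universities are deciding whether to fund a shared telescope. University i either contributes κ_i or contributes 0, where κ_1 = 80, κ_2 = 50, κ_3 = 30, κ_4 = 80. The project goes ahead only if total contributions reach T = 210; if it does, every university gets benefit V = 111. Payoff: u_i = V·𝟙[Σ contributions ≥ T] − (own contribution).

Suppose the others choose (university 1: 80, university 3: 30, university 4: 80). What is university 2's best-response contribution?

50

Others' total = 190. Contributing 50 brings total to 240 ≥ 210: gain V − κ_2 = 61.
Best response: 50.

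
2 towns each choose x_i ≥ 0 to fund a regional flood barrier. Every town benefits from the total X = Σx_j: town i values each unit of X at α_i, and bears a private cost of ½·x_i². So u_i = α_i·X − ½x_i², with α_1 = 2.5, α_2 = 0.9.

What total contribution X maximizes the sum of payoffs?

6.8

Planner FOC: ∂(Σu_j)/∂x_i = (Σα_j) − x_i = 0, so x_i^SO = Σα_j = 3.4 for every i; X^SO = 6.8.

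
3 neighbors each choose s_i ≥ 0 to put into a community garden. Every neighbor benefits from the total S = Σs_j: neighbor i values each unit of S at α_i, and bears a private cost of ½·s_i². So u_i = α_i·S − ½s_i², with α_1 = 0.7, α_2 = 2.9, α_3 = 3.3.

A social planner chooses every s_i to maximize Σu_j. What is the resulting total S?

Planner FOC: ∂(Σu_j)/∂s_i = (Σα_j) − s_i = 0, so s_i^SO = Σα_j = 6.9 for every i; S^SO = 20.7.

20.7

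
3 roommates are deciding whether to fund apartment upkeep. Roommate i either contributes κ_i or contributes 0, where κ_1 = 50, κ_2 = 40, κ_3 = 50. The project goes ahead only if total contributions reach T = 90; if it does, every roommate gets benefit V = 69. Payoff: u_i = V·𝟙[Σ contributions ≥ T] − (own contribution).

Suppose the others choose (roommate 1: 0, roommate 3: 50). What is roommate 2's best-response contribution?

Others' total = 50. Contributing 40 brings total to 90 ≥ 90: gain V − κ_2 = 29.
Best response: 40.

40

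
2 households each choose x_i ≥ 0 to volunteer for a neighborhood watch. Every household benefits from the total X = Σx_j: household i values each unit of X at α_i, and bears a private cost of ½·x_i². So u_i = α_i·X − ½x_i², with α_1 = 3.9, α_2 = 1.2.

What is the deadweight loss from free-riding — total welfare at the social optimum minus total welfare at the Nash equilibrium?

8.325

Household i's FOC: ∂u_i/∂x_i = α_i − x_i = 0, so x_i* = α_i.
NE contributions = (3.9, 1.2); X = 5.1.
W^NE = (Σα)·X − ½Σα_i² = 5.1² − ½·16.65 = 17.685.
Planner sets x_i = Σα_j = 5.1 for every i, so X^SO = 2·5.1 = 10.2.
W^SO = (Σα)·X^SO − ½·2·(Σα)² = (2/2)·5.1² = 26.01.
Deadweight loss = W^SO − W^NE = 8.325.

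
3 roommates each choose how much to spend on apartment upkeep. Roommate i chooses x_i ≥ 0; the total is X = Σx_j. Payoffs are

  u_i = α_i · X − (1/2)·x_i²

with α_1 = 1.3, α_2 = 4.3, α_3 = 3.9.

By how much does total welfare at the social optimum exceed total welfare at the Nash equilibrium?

62.82

Roommate i's FOC: ∂u_i/∂x_i = α_i − x_i = 0, so x_i* = α_i.
NE contributions = (1.3, 4.3, 3.9); X = 9.5.
W^NE = (Σα)·X − ½Σα_i² = 9.5² − ½·35.39 = 72.555.
Planner sets x_i = Σα_j = 9.5 for every i, so X^SO = 3·9.5 = 28.5.
W^SO = (Σα)·X^SO − ½·3·(Σα)² = (3/2)·9.5² = 135.375.
Deadweight loss = W^SO − W^NE = 62.82.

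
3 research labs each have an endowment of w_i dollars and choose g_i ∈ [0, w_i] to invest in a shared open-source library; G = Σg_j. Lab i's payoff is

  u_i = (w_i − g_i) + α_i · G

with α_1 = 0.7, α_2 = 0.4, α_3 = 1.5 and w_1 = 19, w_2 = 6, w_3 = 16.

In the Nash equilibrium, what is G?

16

∂u_i/∂g_i = α_i − 1, so lab i contributes w_i if α_i > 1, else 0.
α_i > 1 for i ∈ {3}; NE contributions (0, 0, 16), G = 16.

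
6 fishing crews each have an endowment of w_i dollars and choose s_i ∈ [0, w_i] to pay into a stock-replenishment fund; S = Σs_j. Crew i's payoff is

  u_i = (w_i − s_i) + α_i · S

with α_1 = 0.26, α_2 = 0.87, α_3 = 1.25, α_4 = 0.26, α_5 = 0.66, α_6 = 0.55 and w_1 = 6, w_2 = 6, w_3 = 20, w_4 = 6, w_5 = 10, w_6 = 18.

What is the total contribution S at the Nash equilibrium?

∂u_i/∂s_i = α_i − 1, so crew i contributes w_i if α_i > 1, else 0.
α_i > 1 for i ∈ {3}; NE contributions (0, 0, 20, 0, 0, 0), S = 20.

20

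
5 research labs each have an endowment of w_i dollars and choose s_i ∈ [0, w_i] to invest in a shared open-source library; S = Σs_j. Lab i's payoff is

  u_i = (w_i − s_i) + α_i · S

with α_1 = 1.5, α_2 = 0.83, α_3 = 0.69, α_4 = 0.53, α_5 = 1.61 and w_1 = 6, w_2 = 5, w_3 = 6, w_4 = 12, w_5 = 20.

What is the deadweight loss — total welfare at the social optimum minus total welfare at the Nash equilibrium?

95.68

∂u_i/∂s_i = α_i − 1, so lab i contributes w_i if α_i > 1, else 0.
α_i > 1 for i ∈ {1, 5}; NE contributions (6, 0, 0, 0, 20), S = 26.
W^NE = Σw_i − S^NE + (Σα_i)·S^NE = 49 + 4.16·26 = 157.16.
Planner: ∂(Σu_j)/∂s_i = Σα_j − 1 = 4.16 > 0, so everyone contributes w_i; S^SO = 49, W^SO = 49 + 4.16·49 = 252.84.
Deadweight loss = 95.68.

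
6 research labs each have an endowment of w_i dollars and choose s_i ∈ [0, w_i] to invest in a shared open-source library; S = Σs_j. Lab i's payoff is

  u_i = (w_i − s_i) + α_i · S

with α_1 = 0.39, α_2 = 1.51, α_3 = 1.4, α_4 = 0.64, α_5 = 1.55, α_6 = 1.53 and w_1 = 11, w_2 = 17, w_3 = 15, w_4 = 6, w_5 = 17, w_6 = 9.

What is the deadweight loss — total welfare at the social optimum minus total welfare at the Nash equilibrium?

102.34

∂u_i/∂s_i = α_i − 1, so lab i contributes w_i if α_i > 1, else 0.
α_i > 1 for i ∈ {2, 3, 5, 6}; NE contributions (0, 17, 15, 0, 17, 9), S = 58.
W^NE = Σw_i − S^NE + (Σα_i)·S^NE = 75 + 6.02·58 = 424.16.
Planner: ∂(Σu_j)/∂s_i = Σα_j − 1 = 6.02 > 0, so everyone contributes w_i; S^SO = 75, W^SO = 75 + 6.02·75 = 526.5.
Deadweight loss = 102.34.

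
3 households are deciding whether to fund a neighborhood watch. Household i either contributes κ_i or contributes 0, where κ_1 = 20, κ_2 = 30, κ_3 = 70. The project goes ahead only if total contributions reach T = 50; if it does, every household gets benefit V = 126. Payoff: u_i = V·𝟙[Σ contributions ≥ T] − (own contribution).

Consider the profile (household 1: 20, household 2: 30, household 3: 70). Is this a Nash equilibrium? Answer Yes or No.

No

Total = 120 ≥ 50: provided.
Household 1 (pledges 20, payoff 106): dropping to 0 → total 100, payoff 126. Profitable deviation.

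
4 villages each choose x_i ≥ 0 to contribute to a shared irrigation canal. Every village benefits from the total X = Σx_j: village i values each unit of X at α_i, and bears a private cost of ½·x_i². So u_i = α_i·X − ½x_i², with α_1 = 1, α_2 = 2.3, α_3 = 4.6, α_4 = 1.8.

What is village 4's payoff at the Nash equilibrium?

Village i's FOC: ∂u_i/∂x_i = α_i − x_i = 0, so x_i* = α_i.
NE contributions = (1, 2.3, 4.6, 1.8); X = 9.7.
u_4 = α_4·X − ½·(x_4)² = 1.8·9.7 − ½·1.8² = 15.84.

15.84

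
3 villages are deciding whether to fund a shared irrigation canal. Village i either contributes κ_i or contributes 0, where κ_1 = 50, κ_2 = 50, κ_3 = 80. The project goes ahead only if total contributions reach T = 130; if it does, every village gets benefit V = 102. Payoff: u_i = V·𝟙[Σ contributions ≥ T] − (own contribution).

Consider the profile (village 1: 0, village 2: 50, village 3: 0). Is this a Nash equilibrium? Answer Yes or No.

Total = 50 < 130: not provided.
Village 1 (pledges 0, payoff 0): pledging 50 → total 100, payoff -50. No gain.
Village 2 (pledges 50, payoff -50): dropping to 0 → total 0, payoff 0. Profitable deviation.

No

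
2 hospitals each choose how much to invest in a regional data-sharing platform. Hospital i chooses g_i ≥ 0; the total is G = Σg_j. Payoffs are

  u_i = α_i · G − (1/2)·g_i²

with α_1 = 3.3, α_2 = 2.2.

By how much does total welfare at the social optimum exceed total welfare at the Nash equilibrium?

Hospital i's FOC: ∂u_i/∂g_i = α_i − g_i = 0, so g_i* = α_i.
NE contributions = (3.3, 2.2); G = 5.5.
W^NE = (Σα)·G − ½Σα_i² = 5.5² − ½·15.73 = 22.385.
Planner sets g_i = Σα_j = 5.5 for every i, so G^SO = 2·5.5 = 11.
W^SO = (Σα)·G^SO − ½·2·(Σα)² = (2/2)·5.5² = 30.25.
Deadweight loss = W^SO − W^NE = 7.865.

7.865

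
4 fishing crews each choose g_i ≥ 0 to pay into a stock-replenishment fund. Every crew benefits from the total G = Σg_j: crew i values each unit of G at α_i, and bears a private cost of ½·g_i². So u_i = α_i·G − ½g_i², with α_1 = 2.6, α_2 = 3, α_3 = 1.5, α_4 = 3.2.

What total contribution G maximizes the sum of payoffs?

41.2

Planner FOC: ∂(Σu_j)/∂g_i = (Σα_j) − g_i = 0, so g_i^SO = Σα_j = 10.3 for every i; G^SO = 41.2.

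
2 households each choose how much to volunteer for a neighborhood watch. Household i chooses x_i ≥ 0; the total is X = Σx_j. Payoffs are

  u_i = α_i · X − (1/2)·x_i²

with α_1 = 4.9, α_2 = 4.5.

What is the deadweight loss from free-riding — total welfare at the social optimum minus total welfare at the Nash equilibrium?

Household i's FOC: ∂u_i/∂x_i = α_i − x_i = 0, so x_i* = α_i.
NE contributions = (4.9, 4.5); X = 9.4.
W^NE = (Σα)·X − ½Σα_i² = 9.4² − ½·44.26 = 66.23.
Planner sets x_i = Σα_j = 9.4 for every i, so X^SO = 2·9.4 = 18.8.
W^SO = (Σα)·X^SO − ½·2·(Σα)² = (2/2)·9.4² = 88.36.
Deadweight loss = W^SO − W^NE = 22.13.

22.13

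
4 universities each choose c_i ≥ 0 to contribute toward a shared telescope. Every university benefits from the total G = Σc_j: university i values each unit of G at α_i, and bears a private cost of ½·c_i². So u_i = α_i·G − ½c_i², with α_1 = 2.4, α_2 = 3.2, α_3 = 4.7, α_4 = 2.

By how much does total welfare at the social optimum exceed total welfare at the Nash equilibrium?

University i's FOC: ∂u_i/∂c_i = α_i − c_i = 0, so c_i* = α_i.
NE contributions = (2.4, 3.2, 4.7, 2); G = 12.3.
W^NE = (Σα)·G − ½Σα_i² = 12.3² − ½·42.09 = 130.245.
Planner sets c_i = Σα_j = 12.3 for every i, so G^SO = 4·12.3 = 49.2.
W^SO = (Σα)·G^SO − ½·4·(Σα)² = (4/2)·12.3² = 302.58.
Deadweight loss = W^SO − W^NE = 172.335.

172.335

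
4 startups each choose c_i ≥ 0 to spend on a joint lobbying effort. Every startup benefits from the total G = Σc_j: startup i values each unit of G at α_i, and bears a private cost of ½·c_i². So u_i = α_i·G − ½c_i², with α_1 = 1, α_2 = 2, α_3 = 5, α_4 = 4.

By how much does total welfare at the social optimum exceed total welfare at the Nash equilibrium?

Startup i's FOC: ∂u_i/∂c_i = α_i − c_i = 0, so c_i* = α_i.
NE contributions = (1, 2, 5, 4); G = 12.
W^NE = (Σα)·G − ½Σα_i² = 12² − ½·46 = 121.
Planner sets c_i = Σα_j = 12 for every i, so G^SO = 4·12 = 48.
W^SO = (Σα)·G^SO − ½·4·(Σα)² = (4/2)·12² = 288.
Deadweight loss = W^SO − W^NE = 167.

167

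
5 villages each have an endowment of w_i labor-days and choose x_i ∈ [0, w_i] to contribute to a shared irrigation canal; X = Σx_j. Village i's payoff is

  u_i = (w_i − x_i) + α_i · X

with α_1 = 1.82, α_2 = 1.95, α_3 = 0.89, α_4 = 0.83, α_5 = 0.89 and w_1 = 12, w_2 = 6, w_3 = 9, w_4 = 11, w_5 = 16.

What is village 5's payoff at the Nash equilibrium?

32.02

∂u_i/∂x_i = α_i − 1, so village i contributes w_i if α_i > 1, else 0.
α_i > 1 for i ∈ {1, 2}; NE contributions (12, 6, 0, 0, 0), X = 18.
u_5 = (16 − 0) + 0.89·18 = 32.02.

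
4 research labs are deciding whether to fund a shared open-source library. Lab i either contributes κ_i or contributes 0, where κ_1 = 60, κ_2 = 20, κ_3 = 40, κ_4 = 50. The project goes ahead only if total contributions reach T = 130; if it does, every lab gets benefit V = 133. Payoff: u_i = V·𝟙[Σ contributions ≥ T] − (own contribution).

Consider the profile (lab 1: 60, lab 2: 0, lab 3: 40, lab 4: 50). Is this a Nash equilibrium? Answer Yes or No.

Total = 150 ≥ 130: provided.
Lab 1 (pledges 60, payoff 73): dropping to 0 → total 90, payoff 0. No gain.
Lab 2 (pledges 0, payoff 133): pledging 20 → total 170, payoff 113. No gain.
Lab 3 (pledges 40, payoff 93): dropping to 0 → total 110, payoff 0. No gain.
Lab 4 (pledges 50, payoff 83): dropping to 0 → total 100, payoff 0. No gain.

Yes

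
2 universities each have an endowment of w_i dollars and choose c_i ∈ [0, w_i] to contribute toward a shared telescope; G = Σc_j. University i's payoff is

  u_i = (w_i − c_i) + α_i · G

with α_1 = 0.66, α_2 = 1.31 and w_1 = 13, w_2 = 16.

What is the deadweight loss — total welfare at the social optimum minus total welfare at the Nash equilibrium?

∂u_i/∂c_i = α_i − 1, so university i contributes w_i if α_i > 1, else 0.
α_i > 1 for i ∈ {2}; NE contributions (0, 16), G = 16.
W^NE = Σw_i − G^NE + (Σα_i)·G^NE = 29 + 0.97·16 = 44.52.
Planner: ∂(Σu_j)/∂c_i = Σα_j − 1 = 0.97 > 0, so everyone contributes w_i; G^SO = 29, W^SO = 29 + 0.97·29 = 57.13.
Deadweight loss = 12.61.

12.61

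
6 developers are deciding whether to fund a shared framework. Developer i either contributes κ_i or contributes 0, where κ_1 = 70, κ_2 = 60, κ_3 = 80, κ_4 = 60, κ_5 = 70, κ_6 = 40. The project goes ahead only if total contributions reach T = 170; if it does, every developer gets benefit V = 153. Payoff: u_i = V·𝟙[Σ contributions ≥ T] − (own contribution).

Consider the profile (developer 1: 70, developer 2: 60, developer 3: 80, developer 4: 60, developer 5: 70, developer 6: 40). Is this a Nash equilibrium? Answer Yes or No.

No

Total = 380 ≥ 170: provided.
Developer 1 (pledges 70, payoff 83): dropping to 0 → total 310, payoff 153. Profitable deviation.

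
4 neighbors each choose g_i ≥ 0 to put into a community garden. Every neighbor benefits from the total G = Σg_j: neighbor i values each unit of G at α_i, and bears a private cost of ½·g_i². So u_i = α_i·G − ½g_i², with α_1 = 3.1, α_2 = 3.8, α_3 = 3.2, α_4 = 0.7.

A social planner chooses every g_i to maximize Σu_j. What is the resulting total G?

Planner FOC: ∂(Σu_j)/∂g_i = (Σα_j) − g_i = 0, so g_i^SO = Σα_j = 10.8 for every i; G^SO = 43.2.

43.2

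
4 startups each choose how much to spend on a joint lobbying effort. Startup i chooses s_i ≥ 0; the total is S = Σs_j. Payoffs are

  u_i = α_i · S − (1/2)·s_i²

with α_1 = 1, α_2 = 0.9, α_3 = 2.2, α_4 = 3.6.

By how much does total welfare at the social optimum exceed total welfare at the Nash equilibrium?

69.095

Startup i's FOC: ∂u_i/∂s_i = α_i − s_i = 0, so s_i* = α_i.
NE contributions = (1, 0.9, 2.2, 3.6); S = 7.7.
W^NE = (Σα)·S − ½Σα_i² = 7.7² − ½·19.61 = 49.485.
Planner sets s_i = Σα_j = 7.7 for every i, so S^SO = 4·7.7 = 30.8.
W^SO = (Σα)·S^SO − ½·4·(Σα)² = (4/2)·7.7² = 118.58.
Deadweight loss = W^SO − W^NE = 69.095.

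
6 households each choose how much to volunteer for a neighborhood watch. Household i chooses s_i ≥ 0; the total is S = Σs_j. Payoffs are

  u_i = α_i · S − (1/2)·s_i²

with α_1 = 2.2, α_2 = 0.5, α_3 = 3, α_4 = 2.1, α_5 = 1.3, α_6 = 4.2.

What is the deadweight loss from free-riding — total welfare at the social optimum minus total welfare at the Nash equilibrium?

Household i's FOC: ∂u_i/∂s_i = α_i − s_i = 0, so s_i* = α_i.
NE contributions = (2.2, 0.5, 3, 2.1, 1.3, 4.2); S = 13.3.
W^NE = (Σα)·S − ½Σα_i² = 13.3² − ½·37.83 = 157.975.
Planner sets s_i = Σα_j = 13.3 for every i, so S^SO = 6·13.3 = 79.8.
W^SO = (Σα)·S^SO − ½·6·(Σα)² = (6/2)·13.3² = 530.67.
Deadweight loss = W^SO − W^NE = 372.695.

372.695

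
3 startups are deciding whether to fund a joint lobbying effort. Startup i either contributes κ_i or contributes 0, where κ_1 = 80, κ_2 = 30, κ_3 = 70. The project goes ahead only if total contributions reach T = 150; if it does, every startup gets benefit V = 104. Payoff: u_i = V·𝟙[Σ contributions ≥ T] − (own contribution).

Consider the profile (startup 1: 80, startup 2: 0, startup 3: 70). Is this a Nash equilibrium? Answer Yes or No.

Yes

Total = 150 ≥ 150: provided.
Startup 1 (pledges 80, payoff 24): dropping to 0 → total 70, payoff 0. No gain.
Startup 2 (pledges 0, payoff 104): pledging 30 → total 180, payoff 74. No gain.
Startup 3 (pledges 70, payoff 34): dropping to 0 → total 80, payoff 0. No gain.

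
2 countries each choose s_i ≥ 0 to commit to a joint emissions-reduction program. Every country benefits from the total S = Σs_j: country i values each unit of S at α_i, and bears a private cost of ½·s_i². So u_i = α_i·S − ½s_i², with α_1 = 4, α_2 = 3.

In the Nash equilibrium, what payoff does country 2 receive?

16.5

Country i's FOC: ∂u_i/∂s_i = α_i − s_i = 0, so s_i* = α_i.
NE contributions = (4, 3); S = 7.
u_2 = α_2·S − ½·(s_2)² = 3·7 − ½·3² = 16.5.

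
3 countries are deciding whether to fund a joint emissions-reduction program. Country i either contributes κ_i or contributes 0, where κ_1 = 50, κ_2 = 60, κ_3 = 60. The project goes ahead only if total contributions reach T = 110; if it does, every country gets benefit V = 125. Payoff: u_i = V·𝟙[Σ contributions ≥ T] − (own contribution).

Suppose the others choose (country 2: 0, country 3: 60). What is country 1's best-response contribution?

Others' total = 60. Contributing 50 brings total to 110 ≥ 110: gain V − κ_1 = 75.
Best response: 50.

50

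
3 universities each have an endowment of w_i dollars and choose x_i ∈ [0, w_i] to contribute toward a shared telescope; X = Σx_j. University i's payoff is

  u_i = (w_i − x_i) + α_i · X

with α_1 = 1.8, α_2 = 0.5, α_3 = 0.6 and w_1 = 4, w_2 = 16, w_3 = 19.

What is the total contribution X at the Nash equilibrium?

4

∂u_i/∂x_i = α_i − 1, so university i contributes w_i if α_i > 1, else 0.
α_i > 1 for i ∈ {1}; NE contributions (4, 0, 0), X = 4.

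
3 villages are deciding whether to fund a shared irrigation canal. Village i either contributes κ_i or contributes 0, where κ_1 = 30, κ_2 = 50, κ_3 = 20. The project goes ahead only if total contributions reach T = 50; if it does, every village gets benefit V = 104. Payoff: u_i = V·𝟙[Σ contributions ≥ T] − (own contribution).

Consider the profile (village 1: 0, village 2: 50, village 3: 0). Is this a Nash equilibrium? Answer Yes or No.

Yes

Total = 50 ≥ 50: provided.
Village 1 (pledges 0, payoff 104): pledging 30 → total 80, payoff 74. No gain.
Village 2 (pledges 50, payoff 54): dropping to 0 → total 0, payoff 0. No gain.
Village 3 (pledges 0, payoff 104): pledging 20 → total 70, payoff 84. No gain.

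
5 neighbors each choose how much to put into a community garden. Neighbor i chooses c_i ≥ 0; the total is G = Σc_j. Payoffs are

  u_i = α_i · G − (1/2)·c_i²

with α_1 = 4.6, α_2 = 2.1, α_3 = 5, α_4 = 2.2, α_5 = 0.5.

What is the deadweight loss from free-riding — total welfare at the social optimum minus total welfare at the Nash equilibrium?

338.87

Neighbor i's FOC: ∂u_i/∂c_i = α_i − c_i = 0, so c_i* = α_i.
NE contributions = (4.6, 2.1, 5, 2.2, 0.5); G = 14.4.
W^NE = (Σα)·G − ½Σα_i² = 14.4² − ½·55.66 = 179.53.
Planner sets c_i = Σα_j = 14.4 for every i, so G^SO = 5·14.4 = 72.
W^SO = (Σα)·G^SO − ½·5·(Σα)² = (5/2)·14.4² = 518.4.
Deadweight loss = W^SO − W^NE = 338.87.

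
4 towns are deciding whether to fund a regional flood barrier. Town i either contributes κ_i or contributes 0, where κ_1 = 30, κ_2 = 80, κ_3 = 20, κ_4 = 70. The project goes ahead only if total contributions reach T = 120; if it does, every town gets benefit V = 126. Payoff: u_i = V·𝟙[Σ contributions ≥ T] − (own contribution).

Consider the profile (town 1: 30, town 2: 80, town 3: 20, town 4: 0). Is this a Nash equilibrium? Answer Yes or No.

Total = 130 ≥ 120: provided.
Town 1 (pledges 30, payoff 96): dropping to 0 → total 100, payoff 0. No gain.
Town 2 (pledges 80, payoff 46): dropping to 0 → total 50, payoff 0. No gain.
Town 3 (pledges 20, payoff 106): dropping to 0 → total 110, payoff 0. No gain.
Town 4 (pledges 0, payoff 126): pledging 70 → total 200, payoff 56. No gain.

Yes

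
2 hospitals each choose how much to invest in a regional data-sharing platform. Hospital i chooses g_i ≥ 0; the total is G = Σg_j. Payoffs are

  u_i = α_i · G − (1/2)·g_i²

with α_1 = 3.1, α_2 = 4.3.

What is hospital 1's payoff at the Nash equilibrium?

18.135

Hospital i's FOC: ∂u_i/∂g_i = α_i − g_i = 0, so g_i* = α_i.
NE contributions = (3.1, 4.3); G = 7.4.
u_1 = α_1·G − ½·(g_1)² = 3.1·7.4 − ½·3.1² = 18.135.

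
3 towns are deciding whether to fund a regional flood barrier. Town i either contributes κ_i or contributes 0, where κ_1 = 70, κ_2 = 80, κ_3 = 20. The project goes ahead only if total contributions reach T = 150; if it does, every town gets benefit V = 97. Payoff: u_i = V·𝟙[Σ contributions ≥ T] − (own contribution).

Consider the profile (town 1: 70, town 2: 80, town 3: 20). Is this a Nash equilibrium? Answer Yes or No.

Total = 170 ≥ 150: provided.
Town 1 (pledges 70, payoff 27): dropping to 0 → total 100, payoff 0. No gain.
Town 2 (pledges 80, payoff 17): dropping to 0 → total 90, payoff 0. No gain.
Town 3 (pledges 20, payoff 77): dropping to 0 → total 150, payoff 97. Profitable deviation.

No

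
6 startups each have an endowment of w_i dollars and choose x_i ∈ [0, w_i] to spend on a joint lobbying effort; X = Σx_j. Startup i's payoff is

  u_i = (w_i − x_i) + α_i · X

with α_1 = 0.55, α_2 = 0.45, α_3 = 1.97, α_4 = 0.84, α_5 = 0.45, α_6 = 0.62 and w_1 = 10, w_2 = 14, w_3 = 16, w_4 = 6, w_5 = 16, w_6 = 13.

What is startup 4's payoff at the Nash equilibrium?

∂u_i/∂x_i = α_i − 1, so startup i contributes w_i if α_i > 1, else 0.
α_i > 1 for i ∈ {3}; NE contributions (0, 0, 16, 0, 0, 0), X = 16.
u_4 = (6 − 0) + 0.84·16 = 19.44.

19.44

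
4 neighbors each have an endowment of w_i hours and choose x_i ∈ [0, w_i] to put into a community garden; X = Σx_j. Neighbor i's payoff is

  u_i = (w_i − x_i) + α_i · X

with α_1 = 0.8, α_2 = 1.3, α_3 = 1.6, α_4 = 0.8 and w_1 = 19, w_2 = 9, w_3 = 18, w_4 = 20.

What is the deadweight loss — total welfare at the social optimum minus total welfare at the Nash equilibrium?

∂u_i/∂x_i = α_i − 1, so neighbor i contributes w_i if α_i > 1, else 0.
α_i > 1 for i ∈ {2, 3}; NE contributions (0, 9, 18, 0), X = 27.
W^NE = Σw_i − X^NE + (Σα_i)·X^NE = 66 + 3.5·27 = 160.5.
Planner: ∂(Σu_j)/∂x_i = Σα_j − 1 = 3.5 > 0, so everyone contributes w_i; X^SO = 66, W^SO = 66 + 3.5·66 = 297.
Deadweight loss = 136.5.

136.5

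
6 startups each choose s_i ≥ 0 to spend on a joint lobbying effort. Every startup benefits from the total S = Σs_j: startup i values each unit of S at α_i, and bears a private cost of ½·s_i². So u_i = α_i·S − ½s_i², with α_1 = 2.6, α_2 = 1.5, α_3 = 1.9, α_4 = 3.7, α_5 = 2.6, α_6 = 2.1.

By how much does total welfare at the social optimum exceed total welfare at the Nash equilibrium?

Startup i's FOC: ∂u_i/∂s_i = α_i − s_i = 0, so s_i* = α_i.
NE contributions = (2.6, 1.5, 1.9, 3.7, 2.6, 2.1); S = 14.4.
W^NE = (Σα)·S − ½Σα_i² = 14.4² − ½·37.48 = 188.62.
Planner sets s_i = Σα_j = 14.4 for every i, so S^SO = 6·14.4 = 86.4.
W^SO = (Σα)·S^SO − ½·6·(Σα)² = (6/2)·14.4² = 622.08.
Deadweight loss = W^SO − W^NE = 433.46.

433.46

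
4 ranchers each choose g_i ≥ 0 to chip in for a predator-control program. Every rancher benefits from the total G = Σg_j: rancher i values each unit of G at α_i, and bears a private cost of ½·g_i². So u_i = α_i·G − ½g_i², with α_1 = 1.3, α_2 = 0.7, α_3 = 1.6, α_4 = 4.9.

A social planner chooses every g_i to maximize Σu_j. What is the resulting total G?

Planner FOC: ∂(Σu_j)/∂g_i = (Σα_j) − g_i = 0, so g_i^SO = Σα_j = 8.5 for every i; G^SO = 34.

34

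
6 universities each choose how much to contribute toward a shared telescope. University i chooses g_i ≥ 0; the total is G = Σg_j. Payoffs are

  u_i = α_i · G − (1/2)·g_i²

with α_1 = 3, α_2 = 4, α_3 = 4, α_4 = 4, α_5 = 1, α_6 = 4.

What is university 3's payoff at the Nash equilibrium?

University i's FOC: ∂u_i/∂g_i = α_i − g_i = 0, so g_i* = α_i.
NE contributions = (3, 4, 4, 4, 1, 4); G = 20.
u_3 = α_3·G − ½·(g_3)² = 4·20 − ½·4² = 72.

72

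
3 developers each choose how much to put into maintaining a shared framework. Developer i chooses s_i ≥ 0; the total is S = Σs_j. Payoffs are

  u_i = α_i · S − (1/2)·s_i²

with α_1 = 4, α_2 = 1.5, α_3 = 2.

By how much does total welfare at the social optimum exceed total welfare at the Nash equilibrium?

39.25

Developer i's FOC: ∂u_i/∂s_i = α_i − s_i = 0, so s_i* = α_i.
NE contributions = (4, 1.5, 2); S = 7.5.
W^NE = (Σα)·S − ½Σα_i² = 7.5² − ½·22.25 = 45.125.
Planner sets s_i = Σα_j = 7.5 for every i, so S^SO = 3·7.5 = 22.5.
W^SO = (Σα)·S^SO − ½·3·(Σα)² = (3/2)·7.5² = 84.375.
Deadweight loss = W^SO − W^NE = 39.25.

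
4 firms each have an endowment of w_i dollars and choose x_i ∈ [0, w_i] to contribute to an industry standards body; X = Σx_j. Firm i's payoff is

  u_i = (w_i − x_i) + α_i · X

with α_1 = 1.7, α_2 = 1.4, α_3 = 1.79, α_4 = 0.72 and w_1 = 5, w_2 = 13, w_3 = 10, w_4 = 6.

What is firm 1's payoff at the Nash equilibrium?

∂u_i/∂x_i = α_i − 1, so firm i contributes w_i if α_i > 1, else 0.
α_i > 1 for i ∈ {1, 2, 3}; NE contributions (5, 13, 10, 0), X = 28.
u_1 = (5 − 5) + 1.7·28 = 47.6.

47.6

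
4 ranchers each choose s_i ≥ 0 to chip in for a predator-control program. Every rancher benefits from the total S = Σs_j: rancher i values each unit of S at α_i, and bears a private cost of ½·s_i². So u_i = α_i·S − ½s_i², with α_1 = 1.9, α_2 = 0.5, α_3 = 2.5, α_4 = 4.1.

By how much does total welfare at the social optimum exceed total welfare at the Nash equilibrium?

94.46

Rancher i's FOC: ∂u_i/∂s_i = α_i − s_i = 0, so s_i* = α_i.
NE contributions = (1.9, 0.5, 2.5, 4.1); S = 9.
W^NE = (Σα)·S − ½Σα_i² = 9² − ½·26.92 = 67.54.
Planner sets s_i = Σα_j = 9 for every i, so S^SO = 4·9 = 36.
W^SO = (Σα)·S^SO − ½·4·(Σα)² = (4/2)·9² = 162.
Deadweight loss = W^SO − W^NE = 94.46.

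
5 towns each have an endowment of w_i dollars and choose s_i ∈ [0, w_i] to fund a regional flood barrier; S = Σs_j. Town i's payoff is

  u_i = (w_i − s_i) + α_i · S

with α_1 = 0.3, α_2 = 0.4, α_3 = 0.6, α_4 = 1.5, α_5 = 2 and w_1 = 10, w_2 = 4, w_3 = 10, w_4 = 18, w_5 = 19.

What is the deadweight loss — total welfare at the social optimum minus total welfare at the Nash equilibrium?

∂u_i/∂s_i = α_i − 1, so town i contributes w_i if α_i > 1, else 0.
α_i > 1 for i ∈ {4, 5}; NE contributions (0, 0, 0, 18, 19), S = 37.
W^NE = Σw_i − S^NE + (Σα_i)·S^NE = 61 + 3.8·37 = 201.6.
Planner: ∂(Σu_j)/∂s_i = Σα_j − 1 = 3.8 > 0, so everyone contributes w_i; S^SO = 61, W^SO = 61 + 3.8·61 = 292.8.
Deadweight loss = 91.2.

91.2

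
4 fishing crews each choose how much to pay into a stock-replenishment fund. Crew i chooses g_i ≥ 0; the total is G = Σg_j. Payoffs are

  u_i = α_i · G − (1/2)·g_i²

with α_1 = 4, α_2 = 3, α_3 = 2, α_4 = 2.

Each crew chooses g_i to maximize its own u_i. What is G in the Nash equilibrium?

Crew i's FOC: ∂u_i/∂g_i = α_i − g_i = 0, so g_i* = α_i.
NE contributions = (4, 3, 2, 2); G = 11.

11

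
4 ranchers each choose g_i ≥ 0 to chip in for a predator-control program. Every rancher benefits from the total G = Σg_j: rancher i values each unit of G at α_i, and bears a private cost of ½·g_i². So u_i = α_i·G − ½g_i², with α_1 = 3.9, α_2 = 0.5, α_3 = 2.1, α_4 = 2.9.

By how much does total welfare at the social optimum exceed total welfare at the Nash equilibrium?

102.5

Rancher i's FOC: ∂u_i/∂g_i = α_i − g_i = 0, so g_i* = α_i.
NE contributions = (3.9, 0.5, 2.1, 2.9); G = 9.4.
W^NE = (Σα)·G − ½Σα_i² = 9.4² − ½·28.28 = 74.22.
Planner sets g_i = Σα_j = 9.4 for every i, so G^SO = 4·9.4 = 37.6.
W^SO = (Σα)·G^SO − ½·4·(Σα)² = (4/2)·9.4² = 176.72.
Deadweight loss = W^SO − W^NE = 102.5.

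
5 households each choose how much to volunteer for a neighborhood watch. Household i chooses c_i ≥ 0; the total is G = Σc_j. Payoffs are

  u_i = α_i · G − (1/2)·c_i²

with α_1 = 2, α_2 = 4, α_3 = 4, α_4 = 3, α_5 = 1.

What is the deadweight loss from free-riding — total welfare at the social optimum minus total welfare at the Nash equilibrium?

317

Household i's FOC: ∂u_i/∂c_i = α_i − c_i = 0, so c_i* = α_i.
NE contributions = (2, 4, 4, 3, 1); G = 14.
W^NE = (Σα)·G − ½Σα_i² = 14² − ½·46 = 173.
Planner sets c_i = Σα_j = 14 for every i, so G^SO = 5·14 = 70.
W^SO = (Σα)·G^SO − ½·5·(Σα)² = (5/2)·14² = 490.
Deadweight loss = W^SO − W^NE = 317.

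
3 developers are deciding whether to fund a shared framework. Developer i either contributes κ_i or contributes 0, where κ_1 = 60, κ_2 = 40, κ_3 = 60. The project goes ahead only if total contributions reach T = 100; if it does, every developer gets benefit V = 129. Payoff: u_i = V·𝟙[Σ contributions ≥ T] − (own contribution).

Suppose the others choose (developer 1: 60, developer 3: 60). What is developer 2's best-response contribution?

0

Others' total = 120 ≥ 100; contributing adds cost 40 for no extra benefit.
Best response: 0.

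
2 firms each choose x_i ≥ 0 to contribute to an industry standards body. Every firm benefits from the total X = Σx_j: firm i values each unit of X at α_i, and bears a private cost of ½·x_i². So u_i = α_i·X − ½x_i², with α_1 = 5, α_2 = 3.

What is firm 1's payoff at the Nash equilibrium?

Firm i's FOC: ∂u_i/∂x_i = α_i − x_i = 0, so x_i* = α_i.
NE contributions = (5, 3); X = 8.
u_1 = α_1·X − ½·(x_1)² = 5·8 − ½·5² = 27.5.

27.5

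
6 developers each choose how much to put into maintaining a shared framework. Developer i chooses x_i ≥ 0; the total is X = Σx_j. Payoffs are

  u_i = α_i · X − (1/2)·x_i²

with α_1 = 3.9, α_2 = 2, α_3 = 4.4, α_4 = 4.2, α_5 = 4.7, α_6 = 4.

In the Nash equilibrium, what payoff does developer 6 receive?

84.8

Developer i's FOC: ∂u_i/∂x_i = α_i − x_i = 0, so x_i* = α_i.
NE contributions = (3.9, 2, 4.4, 4.2, 4.7, 4); X = 23.2.
u_6 = α_6·X − ½·(x_6)² = 4·23.2 − ½·4² = 84.8.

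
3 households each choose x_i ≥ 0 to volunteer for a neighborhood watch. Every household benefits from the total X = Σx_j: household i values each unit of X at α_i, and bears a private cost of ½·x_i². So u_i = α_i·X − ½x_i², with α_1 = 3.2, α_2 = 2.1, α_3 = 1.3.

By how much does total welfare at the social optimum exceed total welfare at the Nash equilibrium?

29.95

Household i's FOC: ∂u_i/∂x_i = α_i − x_i = 0, so x_i* = α_i.
NE contributions = (3.2, 2.1, 1.3); X = 6.6.
W^NE = (Σα)·X − ½Σα_i² = 6.6² − ½·16.34 = 35.39.
Planner sets x_i = Σα_j = 6.6 for every i, so X^SO = 3·6.6 = 19.8.
W^SO = (Σα)·X^SO − ½·3·(Σα)² = (3/2)·6.6² = 65.34.
Deadweight loss = W^SO − W^NE = 29.95.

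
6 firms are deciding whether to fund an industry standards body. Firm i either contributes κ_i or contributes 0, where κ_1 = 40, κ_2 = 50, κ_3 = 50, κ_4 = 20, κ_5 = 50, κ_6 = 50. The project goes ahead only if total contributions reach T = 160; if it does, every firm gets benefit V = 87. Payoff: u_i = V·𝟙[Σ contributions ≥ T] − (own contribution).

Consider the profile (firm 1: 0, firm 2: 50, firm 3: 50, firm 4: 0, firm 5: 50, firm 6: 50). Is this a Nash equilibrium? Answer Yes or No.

Yes

Total = 200 ≥ 160: provided.
Firm 1 (pledges 0, payoff 87): pledging 40 → total 240, payoff 47. No gain.
Firm 2 (pledges 50, payoff 37): dropping to 0 → total 150, payoff 0. No gain.
Firm 3 (pledges 50, payoff 37): dropping to 0 → total 150, payoff 0. No gain.
Firm 4 (pledges 0, payoff 87): pledging 20 → total 220, payoff 67. No gain.
Firm 5 (pledges 50, payoff 37): dropping to 0 → total 150, payoff 0. No gain.
Firm 6 (pledges 50, payoff 37): dropping to 0 → total 150, payoff 0. No gain.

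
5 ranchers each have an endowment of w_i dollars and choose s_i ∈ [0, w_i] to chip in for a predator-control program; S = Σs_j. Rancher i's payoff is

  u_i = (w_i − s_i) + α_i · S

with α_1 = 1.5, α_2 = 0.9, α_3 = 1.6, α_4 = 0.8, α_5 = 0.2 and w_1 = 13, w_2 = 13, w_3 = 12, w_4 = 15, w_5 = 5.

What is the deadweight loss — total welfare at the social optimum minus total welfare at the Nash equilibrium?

132

∂u_i/∂s_i = α_i − 1, so rancher i contributes w_i if α_i > 1, else 0.
α_i > 1 for i ∈ {1, 3}; NE contributions (13, 0, 12, 0, 0), S = 25.
W^NE = Σw_i − S^NE + (Σα_i)·S^NE = 58 + 4·25 = 158.
Planner: ∂(Σu_j)/∂s_i = Σα_j − 1 = 4 > 0, so everyone contributes w_i; S^SO = 58, W^SO = 58 + 4·58 = 290.
Deadweight loss = 132.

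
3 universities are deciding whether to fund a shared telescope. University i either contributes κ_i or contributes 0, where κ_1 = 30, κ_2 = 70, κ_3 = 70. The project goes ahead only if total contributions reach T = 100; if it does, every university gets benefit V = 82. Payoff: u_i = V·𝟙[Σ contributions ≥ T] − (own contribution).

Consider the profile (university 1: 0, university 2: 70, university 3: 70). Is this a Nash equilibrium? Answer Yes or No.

Yes

Total = 140 ≥ 100: provided.
University 1 (pledges 0, payoff 82): pledging 30 → total 170, payoff 52. No gain.
University 2 (pledges 70, payoff 12): dropping to 0 → total 70, payoff 0. No gain.
University 3 (pledges 70, payoff 12): dropping to 0 → total 70, payoff 0. No gain.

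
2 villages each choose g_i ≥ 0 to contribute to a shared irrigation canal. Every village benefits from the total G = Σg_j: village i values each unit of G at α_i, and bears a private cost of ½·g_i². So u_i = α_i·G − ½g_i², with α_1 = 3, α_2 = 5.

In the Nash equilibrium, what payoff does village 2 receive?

27.5

Village i's FOC: ∂u_i/∂g_i = α_i − g_i = 0, so g_i* = α_i.
NE contributions = (3, 5); G = 8.
u_2 = α_2·G − ½·(g_2)² = 5·8 − ½·5² = 27.5.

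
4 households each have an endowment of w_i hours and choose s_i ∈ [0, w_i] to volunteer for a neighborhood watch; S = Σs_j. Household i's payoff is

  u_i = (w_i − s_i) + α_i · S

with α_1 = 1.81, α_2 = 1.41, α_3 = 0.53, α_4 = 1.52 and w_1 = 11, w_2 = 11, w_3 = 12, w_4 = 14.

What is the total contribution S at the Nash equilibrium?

∂u_i/∂s_i = α_i − 1, so household i contributes w_i if α_i > 1, else 0.
α_i > 1 for i ∈ {1, 2, 4}; NE contributions (11, 11, 0, 14), S = 36.

36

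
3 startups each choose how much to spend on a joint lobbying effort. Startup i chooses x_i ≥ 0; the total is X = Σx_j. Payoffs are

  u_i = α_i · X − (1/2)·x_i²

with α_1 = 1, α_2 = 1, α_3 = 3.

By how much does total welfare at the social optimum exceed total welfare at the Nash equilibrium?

Startup i's FOC: ∂u_i/∂x_i = α_i − x_i = 0, so x_i* = α_i.
NE contributions = (1, 1, 3); X = 5.
W^NE = (Σα)·X − ½Σα_i² = 5² − ½·11 = 19.5.
Planner sets x_i = Σα_j = 5 for every i, so X^SO = 3·5 = 15.
W^SO = (Σα)·X^SO − ½·3·(Σα)² = (3/2)·5² = 37.5.
Deadweight loss = W^SO − W^NE = 18.

18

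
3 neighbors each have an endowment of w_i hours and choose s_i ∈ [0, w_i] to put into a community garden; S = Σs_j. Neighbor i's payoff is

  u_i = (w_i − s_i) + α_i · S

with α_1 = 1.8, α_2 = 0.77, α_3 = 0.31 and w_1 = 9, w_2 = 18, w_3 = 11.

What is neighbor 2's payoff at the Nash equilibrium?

∂u_i/∂s_i = α_i − 1, so neighbor i contributes w_i if α_i > 1, else 0.
α_i > 1 for i ∈ {1}; NE contributions (9, 0, 0), S = 9.
u_2 = (18 − 0) + 0.77·9 = 24.93.

24.93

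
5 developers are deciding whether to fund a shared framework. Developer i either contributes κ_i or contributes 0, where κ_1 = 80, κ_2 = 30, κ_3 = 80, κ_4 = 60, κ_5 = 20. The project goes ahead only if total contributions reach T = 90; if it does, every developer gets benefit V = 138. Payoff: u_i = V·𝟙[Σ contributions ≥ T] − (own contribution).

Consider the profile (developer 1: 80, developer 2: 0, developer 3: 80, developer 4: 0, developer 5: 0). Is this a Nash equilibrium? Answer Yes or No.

Total = 160 ≥ 90: provided.
Developer 1 (pledges 80, payoff 58): dropping to 0 → total 80, payoff 0. No gain.
Developer 2 (pledges 0, payoff 138): pledging 30 → total 190, payoff 108. No gain.
Developer 3 (pledges 80, payoff 58): dropping to 0 → total 80, payoff 0. No gain.
Developer 4 (pledges 0, payoff 138): pledging 60 → total 220, payoff 78. No gain.
Developer 5 (pledges 0, payoff 138): pledging 20 → total 180, payoff 118. No gain.

Yes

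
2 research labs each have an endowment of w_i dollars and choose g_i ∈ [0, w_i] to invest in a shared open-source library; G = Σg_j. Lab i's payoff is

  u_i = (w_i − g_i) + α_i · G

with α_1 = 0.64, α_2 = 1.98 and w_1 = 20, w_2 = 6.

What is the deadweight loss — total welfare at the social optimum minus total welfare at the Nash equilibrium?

32.4

∂u_i/∂g_i = α_i − 1, so lab i contributes w_i if α_i > 1, else 0.
α_i > 1 for i ∈ {2}; NE contributions (0, 6), G = 6.
W^NE = Σw_i − G^NE + (Σα_i)·G^NE = 26 + 1.62·6 = 35.72.
Planner: ∂(Σu_j)/∂g_i = Σα_j − 1 = 1.62 > 0, so everyone contributes w_i; G^SO = 26, W^SO = 26 + 1.62·26 = 68.12.
Deadweight loss = 32.4.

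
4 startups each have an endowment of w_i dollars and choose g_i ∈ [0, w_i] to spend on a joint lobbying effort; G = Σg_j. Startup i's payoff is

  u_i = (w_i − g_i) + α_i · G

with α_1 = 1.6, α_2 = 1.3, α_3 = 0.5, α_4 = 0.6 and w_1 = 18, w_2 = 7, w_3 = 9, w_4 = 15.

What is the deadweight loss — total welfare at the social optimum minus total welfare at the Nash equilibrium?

72

∂u_i/∂g_i = α_i − 1, so startup i contributes w_i if α_i > 1, else 0.
α_i > 1 for i ∈ {1, 2}; NE contributions (18, 7, 0, 0), G = 25.
W^NE = Σw_i − G^NE + (Σα_i)·G^NE = 49 + 3·25 = 124.
Planner: ∂(Σu_j)/∂g_i = Σα_j − 1 = 3 > 0, so everyone contributes w_i; G^SO = 49, W^SO = 49 + 3·49 = 196.
Deadweight loss = 72.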